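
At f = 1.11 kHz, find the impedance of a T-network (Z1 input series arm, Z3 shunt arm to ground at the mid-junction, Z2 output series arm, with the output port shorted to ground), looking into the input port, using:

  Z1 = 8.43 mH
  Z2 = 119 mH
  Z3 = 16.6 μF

Step 1 — Angular frequency: ω = 2π·f = 2π·1110 = 6974 rad/s.
Step 2 — Component impedances:
  Z1: Z = jωL = j·6974·0.00843 = 0 + j58.79 Ω
  Z2: Z = jωL = j·6974·0.119 = 0 + j829.9 Ω
  Z3: Z = 1/(jωC) = -j/(ω·C) = 0 - j8.638 Ω
Step 3 — With the output port shorted to ground, the output series arm Z2 runs from the junction to ground; the shunt arm Z3 also runs from the junction to ground. They appear in parallel: Z3 || Z2 = 0 - j8.728 Ω.
Step 4 — Series with input arm Z1: Z_in = Z1 + (Z3 || Z2) = 0 + j50.07 Ω = 50.07∠90.0° Ω.

Z = 0 + j50.07 Ω = 50.07∠90.0° Ω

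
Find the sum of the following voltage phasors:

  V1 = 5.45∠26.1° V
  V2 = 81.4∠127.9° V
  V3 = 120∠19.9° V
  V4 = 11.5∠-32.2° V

Step 1 — Convert each phasor to rectangular form:
  V1 = 5.45·(cos(26.1°) + j·sin(26.1°)) = 4.894 + j2.398 V
  V2 = 81.4·(cos(127.9°) + j·sin(127.9°)) = -50 + j64.23 V
  V3 = 120·(cos(19.9°) + j·sin(19.9°)) = 112.8 + j40.85 V
  V4 = 11.5·(cos(-32.2°) + j·sin(-32.2°)) = 9.731 - j6.128 V
Step 2 — Sum components: V_total = 77.46 + j101.3 V.
Step 3 — Convert to polar: |V_total| = 127.6 V, ∠V_total = 52.6°.

V_total = 127.6∠52.6° V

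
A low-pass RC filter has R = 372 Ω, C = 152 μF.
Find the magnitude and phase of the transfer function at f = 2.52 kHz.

Step 1 — Angular frequency: ω = 2π·2520 = 1.583e+04 rad/s.
Step 2 — Transfer function: H(jω) = 1/(1 + jωRC).
Step 3 — Denominator: 1 + jωRC = 1 + j·1.583e+04·372·0.000152 = 1 + j895.3.
Step 4 — H = 1.248e-06 - j0.001117.
Step 5 — Magnitude: |H| = 0.001117 (-59.0 dB); phase: φ = -89.9°.

|H| = 0.001117 (-59.0 dB), φ = -89.9°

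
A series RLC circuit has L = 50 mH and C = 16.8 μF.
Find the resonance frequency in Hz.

Step 1 — Resonance condition Im(Z)=0 gives ω₀ = 1/√(LC).
Step 2 — ω₀ = 1/√(0.05·1.68e-05) = 1091 rad/s.
Step 3 — f₀ = ω₀/(2π) = 173.7 Hz.

f₀ = 173.7 Hz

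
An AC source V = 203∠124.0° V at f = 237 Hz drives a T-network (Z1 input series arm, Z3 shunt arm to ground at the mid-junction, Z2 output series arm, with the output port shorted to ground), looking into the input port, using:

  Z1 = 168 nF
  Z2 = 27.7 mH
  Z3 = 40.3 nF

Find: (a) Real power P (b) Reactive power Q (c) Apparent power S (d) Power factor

Step 1 — Angular frequency: ω = 2π·f = 2π·237 = 1489 rad/s.
Step 2 — Component impedances:
  Z1: Z = 1/(jωC) = -j/(ω·C) = 0 - j3997 Ω
  Z2: Z = jωL = j·1489·0.0277 = 0 + j41.25 Ω
  Z3: Z = 1/(jωC) = -j/(ω·C) = 0 - j1.666e+04 Ω
Step 3 — With the output port shorted to ground, the output series arm Z2 runs from the junction to ground; the shunt arm Z3 also runs from the junction to ground. They appear in parallel: Z3 || Z2 = 0 + j41.35 Ω.
Step 4 — Series with input arm Z1: Z_in = Z1 + (Z3 || Z2) = 0 - j3956 Ω = 3956∠-90.0° Ω.
Step 5 — Source phasor: V = 203∠124.0° V = -113.5 + j168.3 V.
Step 6 — Current: I = V / Z = -0.04254 - j0.0287 A = 0.05132∠-146.0° A.
Step 7 — Complex power: S = V·I* = 0 - j10.42 VA.
Step 8 — Real power: P = Re(S) = 0 W.
Step 9 — Reactive power: Q = Im(S) = -10.42 VAR.
Step 10 — Apparent power: |S| = 10.42 VA.
Step 11 — Power factor: PF = P/|S| = 0 (leading).

(a) P = 0 W  (b) Q = -10.42 VAR  (c) S = 10.42 VA  (d) PF = 0 (leading)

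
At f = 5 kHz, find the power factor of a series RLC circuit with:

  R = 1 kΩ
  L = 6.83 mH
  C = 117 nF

Step 1 — Angular frequency: ω = 2π·f = 2π·5000 = 3.142e+04 rad/s.
Step 2 — Component impedances:
  R: Z = R = 1000 Ω
  L: Z = jωL = j·3.142e+04·0.00683 = 0 + j214.6 Ω
  C: Z = 1/(jωC) = -j/(ω·C) = 0 - j272.1 Ω
Step 3 — Series combination: Z_total = R + L + C = 1000 - j57.49 Ω = 1002∠-3.3° Ω.
Step 4 — Power factor: PF = cos(φ) = Re(Z)/|Z| = 1000/1001.65 = 0.9984.
Step 5 — Type: Im(Z) = -57.49 ⇒ leading (phase φ = -3.3°).

PF = 0.9984 (leading, φ = -3.3°)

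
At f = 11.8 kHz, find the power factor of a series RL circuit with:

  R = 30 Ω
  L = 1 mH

Step 1 — Angular frequency: ω = 2π·f = 2π·1.18e+04 = 7.414e+04 rad/s.
Step 2 — Component impedances:
  R: Z = R = 30 Ω
  L: Z = jωL = j·7.414e+04·0.001 = 0 + j74.14 Ω
Step 3 — Series combination: Z_total = R + L = 30 + j74.14 Ω = 79.98∠68.0° Ω.
Step 4 — Power factor: PF = cos(φ) = Re(Z)/|Z| = 30/79.98 = 0.3751.
Step 5 — Type: Im(Z) = 74.14 ⇒ lagging (phase φ = 68.0°).

PF = 0.3751 (lagging, φ = 68.0°)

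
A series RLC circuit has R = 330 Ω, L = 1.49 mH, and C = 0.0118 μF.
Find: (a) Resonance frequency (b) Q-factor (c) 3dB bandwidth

Step 1 — Resonance: ω₀ = 1/√(LC) = 1/√(0.00149·1.18e-08) = 2.385e+05 rad/s.
Step 2 — f₀ = ω₀/(2π) = 3.796e+04 Hz.
Step 3 — Series Q: Q = ω₀L/R = 2.385e+05·0.00149/330 = 1.077.
Step 4 — Bandwidth: Δω = ω₀/Q = 2.215e+05 rad/s; BW = Δω/(2π) = 3.525e+04 Hz.

(a) f₀ = 3.796e+04 Hz  (b) Q = 1.077  (c) BW = 3.525e+04 Hz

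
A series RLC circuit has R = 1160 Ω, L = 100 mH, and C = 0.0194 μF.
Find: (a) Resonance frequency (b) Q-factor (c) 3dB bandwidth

Step 1 — Resonance: ω₀ = 1/√(LC) = 1/√(0.1·1.94e-08) = 2.27e+04 rad/s.
Step 2 — f₀ = ω₀/(2π) = 3613 Hz.
Step 3 — Series Q: Q = ω₀L/R = 2.27e+04·0.1/1160 = 1.957.
Step 4 — Bandwidth: Δω = ω₀/Q = 1.16e+04 rad/s; BW = Δω/(2π) = 1846 Hz.

(a) f₀ = 3613 Hz  (b) Q = 1.957  (c) BW = 1846 Hz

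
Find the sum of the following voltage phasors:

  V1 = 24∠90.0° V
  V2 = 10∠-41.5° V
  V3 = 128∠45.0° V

Step 1 — Convert each phasor to rectangular form:
  V1 = 24·(cos(90.0°) + j·sin(90.0°)) = 0 + j24 V
  V2 = 10·(cos(-41.5°) + j·sin(-41.5°)) = 7.49 - j6.626 V
  V3 = 128·(cos(45.0°) + j·sin(45.0°)) = 90.51 + j90.51 V
Step 2 — Sum components: V_total = 98 + j107.9 V.
Step 3 — Convert to polar: |V_total| = 145.7 V, ∠V_total = 47.7°.

V_total = 145.7∠47.7° V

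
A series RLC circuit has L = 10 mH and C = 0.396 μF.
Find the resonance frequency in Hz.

Step 1 — Resonance condition Im(Z)=0 gives ω₀ = 1/√(LC).
Step 2 — ω₀ = 1/√(0.01·3.96e-07) = 1.589e+04 rad/s.
Step 3 — f₀ = ω₀/(2π) = 2529 Hz.

f₀ = 2529 Hz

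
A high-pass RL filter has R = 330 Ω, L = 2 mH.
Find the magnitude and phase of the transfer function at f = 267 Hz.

Step 1 — Angular frequency: ω = 2π·267 = 1678 rad/s.
Step 2 — Transfer function: H(jω) = jωL/(R + jωL).
Step 3 — Numerator jωL = j·3.355; denominator R + jωL = 330 + j3.355.
Step 4 — H = 0.0001034 + j0.01017.
Step 5 — Magnitude: |H| = 0.01017 (-39.9 dB); phase: φ = 89.4°.

|H| = 0.01017 (-39.9 dB), φ = 89.4°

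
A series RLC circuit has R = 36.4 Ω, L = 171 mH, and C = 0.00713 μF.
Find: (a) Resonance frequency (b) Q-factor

Step 1 — Resonance condition Im(Z)=0 gives ω₀ = 1/√(LC).
Step 2 — ω₀ = 1/√(0.171·7.13e-09) = 2.864e+04 rad/s.
Step 3 — f₀ = ω₀/(2π) = 4558 Hz.
Step 4 — Series Q: Q = ω₀L/R = 2.864e+04·0.171/36.4 = 134.5.

(a) f₀ = 4558 Hz  (b) Q = 134.5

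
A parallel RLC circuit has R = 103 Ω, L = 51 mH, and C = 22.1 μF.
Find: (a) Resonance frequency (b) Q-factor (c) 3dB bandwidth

Step 1 — Resonance: ω₀ = 1/√(LC) = 1/√(0.051·2.21e-05) = 941.9 rad/s.
Step 2 — f₀ = ω₀/(2π) = 149.9 Hz.
Step 3 — Parallel Q: Q = R/(ω₀L) = 103/(941.9·0.051) = 2.144.
Step 4 — Bandwidth: Δω = ω₀/Q = 439.3 rad/s; BW = Δω/(2π) = 69.92 Hz.

(a) f₀ = 149.9 Hz  (b) Q = 2.144  (c) BW = 69.92 Hz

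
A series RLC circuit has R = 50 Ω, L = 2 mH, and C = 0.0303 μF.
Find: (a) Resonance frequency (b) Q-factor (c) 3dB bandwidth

Step 1 — Resonance condition Im(Z)=0 gives ω₀ = 1/√(LC).
Step 2 — ω₀ = 1/√(0.002·3.03e-08) = 1.285e+05 rad/s.
Step 3 — f₀ = ω₀/(2π) = 2.044e+04 Hz.
Step 4 — Series Q: Q = ω₀L/R = 1.285e+05·0.002/50 = 5.138.
Step 5 — 3dB bandwidth: Δω = ω₀/Q = 2.5e+04 rad/s; BW = Δω/(2π) = 3979 Hz.

(a) f₀ = 2.044e+04 Hz  (b) Q = 5.138  (c) BW = 3979 Hz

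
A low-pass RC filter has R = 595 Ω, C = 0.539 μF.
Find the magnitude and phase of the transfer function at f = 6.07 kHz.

Step 1 — Angular frequency: ω = 2π·6070 = 3.814e+04 rad/s.
Step 2 — Transfer function: H(jω) = 1/(1 + jωRC).
Step 3 — Denominator: 1 + jωRC = 1 + j·3.814e+04·595·5.39e-07 = 1 + j12.23.
Step 4 — H = 0.00664 - j0.08121.
Step 5 — Magnitude: |H| = 0.08149 (-21.8 dB); phase: φ = -85.3°.

|H| = 0.08149 (-21.8 dB), φ = -85.3°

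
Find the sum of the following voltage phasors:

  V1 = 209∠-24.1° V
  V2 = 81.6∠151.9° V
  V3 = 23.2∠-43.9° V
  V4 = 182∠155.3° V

Step 1 — Convert each phasor to rectangular form:
  V1 = 209·(cos(-24.1°) + j·sin(-24.1°)) = 190.8 - j85.34 V
  V2 = 81.6·(cos(151.9°) + j·sin(151.9°)) = -71.98 + j38.43 V
  V3 = 23.2·(cos(-43.9°) + j·sin(-43.9°)) = 16.72 - j16.09 V
  V4 = 182·(cos(155.3°) + j·sin(155.3°)) = -165.3 + j76.05 V
Step 2 — Sum components: V_total = -29.83 + j13.06 V.
Step 3 — Convert to polar: |V_total| = 32.56 V, ∠V_total = 156.4°.

V_total = 32.56∠156.4° V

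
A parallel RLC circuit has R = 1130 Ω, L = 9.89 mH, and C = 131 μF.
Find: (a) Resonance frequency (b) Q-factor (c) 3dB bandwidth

Step 1 — Resonance: ω₀ = 1/√(LC) = 1/√(0.00989·0.000131) = 878.5 rad/s.
Step 2 — f₀ = ω₀/(2π) = 139.8 Hz.
Step 3 — Parallel Q: Q = R/(ω₀L) = 1130/(878.5·0.00989) = 130.1.
Step 4 — Bandwidth: Δω = ω₀/Q = 6.755 rad/s; BW = Δω/(2π) = 1.075 Hz.

(a) f₀ = 139.8 Hz  (b) Q = 130.1  (c) BW = 1.075 Hz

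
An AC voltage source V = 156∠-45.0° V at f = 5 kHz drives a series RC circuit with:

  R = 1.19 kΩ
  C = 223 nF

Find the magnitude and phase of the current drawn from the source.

Step 1 — Angular frequency: ω = 2π·f = 2π·5000 = 3.142e+04 rad/s.
Step 2 — Component impedances:
  R: Z = R = 1190 Ω
  C: Z = 1/(jωC) = -j/(ω·C) = 0 - j142.7 Ω
Step 3 — Series combination: Z_total = R + C = 1190 - j142.7 Ω = 1199∠-6.8° Ω.
Step 4 — Source phasor: V = 156∠-45.0° V = 110.3 - j110.3 V.
Step 5 — Ohm's law: I = V / Z_total = (110.3 - j110.3) / (1190 - j142.7) = 0.1023 - j0.08042 A.
Step 6 — Convert to polar: |I| = 0.1302 A, ∠I = -38.2°.

I = 0.1302∠-38.2° A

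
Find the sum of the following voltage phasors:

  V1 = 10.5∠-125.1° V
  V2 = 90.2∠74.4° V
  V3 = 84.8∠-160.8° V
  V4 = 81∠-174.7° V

Step 1 — Convert each phasor to rectangular form:
  V1 = 10.5·(cos(-125.1°) + j·sin(-125.1°)) = -6.038 - j8.591 V
  V2 = 90.2·(cos(74.4°) + j·sin(74.4°)) = 24.26 + j86.88 V
  V3 = 84.8·(cos(-160.8°) + j·sin(-160.8°)) = -80.08 - j27.89 V
  V4 = 81·(cos(-174.7°) + j·sin(-174.7°)) = -80.65 - j7.482 V
Step 2 — Sum components: V_total = -142.5 + j42.92 V.
Step 3 — Convert to polar: |V_total| = 148.8 V, ∠V_total = 163.2°.

V_total = 148.8∠163.2° V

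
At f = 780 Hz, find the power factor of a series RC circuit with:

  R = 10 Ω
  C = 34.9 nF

Step 1 — Angular frequency: ω = 2π·f = 2π·780 = 4901 rad/s.
Step 2 — Component impedances:
  R: Z = R = 10 Ω
  C: Z = 1/(jωC) = -j/(ω·C) = 0 - j5847 Ω
Step 3 — Series combination: Z_total = R + C = 10 - j5847 Ω = 5847∠-89.9° Ω.
Step 4 — Power factor: PF = cos(φ) = Re(Z)/|Z| = 10/5847 = 0.00171.
Step 5 — Type: Im(Z) = -5847 ⇒ leading (phase φ = -89.9°).

PF = 0.00171 (leading, φ = -89.9°)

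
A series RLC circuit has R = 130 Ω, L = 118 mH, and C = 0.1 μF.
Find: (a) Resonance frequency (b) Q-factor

Step 1 — Resonance condition Im(Z)=0 gives ω₀ = 1/√(LC).
Step 2 — ω₀ = 1/√(0.118·1e-07) = 9206 rad/s.
Step 3 — f₀ = ω₀/(2π) = 1465 Hz.
Step 4 — Series Q: Q = ω₀L/R = 9206·0.118/130 = 8.356.

(a) f₀ = 1465 Hz  (b) Q = 8.356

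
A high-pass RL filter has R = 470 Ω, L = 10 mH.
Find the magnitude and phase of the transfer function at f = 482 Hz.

Step 1 — Angular frequency: ω = 2π·482 = 3028 rad/s.
Step 2 — Transfer function: H(jω) = jωL/(R + jωL).
Step 3 — Numerator jωL = j·30.28; denominator R + jωL = 470 + j30.28.
Step 4 — H = 0.004135 + j0.06417.
Step 5 — Magnitude: |H| = 0.0643 (-23.8 dB); phase: φ = 86.3°.

|H| = 0.0643 (-23.8 dB), φ = 86.3°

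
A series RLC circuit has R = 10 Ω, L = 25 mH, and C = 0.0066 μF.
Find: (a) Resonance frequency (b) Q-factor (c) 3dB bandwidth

Step 1 — Resonance: ω₀ = 1/√(LC) = 1/√(0.025·6.6e-09) = 7.785e+04 rad/s.
Step 2 — f₀ = ω₀/(2π) = 1.239e+04 Hz.
Step 3 — Series Q: Q = ω₀L/R = 7.785e+04·0.025/10 = 194.6.
Step 4 — Bandwidth: Δω = ω₀/Q = 400 rad/s; BW = Δω/(2π) = 63.66 Hz.

(a) f₀ = 1.239e+04 Hz  (b) Q = 194.6  (c) BW = 63.66 Hz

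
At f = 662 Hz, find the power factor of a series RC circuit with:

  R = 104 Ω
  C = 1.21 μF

Step 1 — Angular frequency: ω = 2π·f = 2π·662 = 4159 rad/s.
Step 2 — Component impedances:
  R: Z = R = 104 Ω
  C: Z = 1/(jωC) = -j/(ω·C) = 0 - j198.7 Ω
Step 3 — Series combination: Z_total = R + C = 104 - j198.7 Ω = 224.3∠-62.4° Ω.
Step 4 — Power factor: PF = cos(φ) = Re(Z)/|Z| = 104/224.3 = 0.4637.
Step 5 — Type: Im(Z) = -198.7 ⇒ leading (phase φ = -62.4°).

PF = 0.4637 (leading, φ = -62.4°)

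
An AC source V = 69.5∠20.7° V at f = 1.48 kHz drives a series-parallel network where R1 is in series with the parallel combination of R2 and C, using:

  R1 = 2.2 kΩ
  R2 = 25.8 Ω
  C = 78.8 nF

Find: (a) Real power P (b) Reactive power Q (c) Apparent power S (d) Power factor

Step 1 — Angular frequency: ω = 2π·f = 2π·1480 = 9299 rad/s.
Step 2 — Component impedances:
  R1: Z = R = 2200 Ω
  R2: Z = R = 25.8 Ω
  C: Z = 1/(jωC) = -j/(ω·C) = 0 - j1365 Ω
Step 3 — Parallel branch: R2 || C = 1/(1/R2 + 1/C) = 25.79 - j0.4876 Ω.
Step 4 — Series with R1: Z_total = R1 + (R2 || C) = 2226 - j0.4876 Ω = 2226∠-0.0° Ω.
Step 5 — Source phasor: V = 69.5∠20.7° V = 65.01 + j24.57 V.
Step 6 — Current: I = V / Z = 0.02921 + j0.01104 A = 0.03122∠20.7° A.
Step 7 — Complex power: S = V·I* = 2.17 - j0.0004754 VA.
Step 8 — Real power: P = Re(S) = 2.17 W.
Step 9 — Reactive power: Q = Im(S) = -0.0004754 VAR.
Step 10 — Apparent power: |S| = 2.17 VA.
Step 11 — Power factor: PF = P/|S| = 1 (leading).

(a) P = 2.17 W  (b) Q = -0.0004754 VAR  (c) S = 2.17 VA  (d) PF = 1 (leading)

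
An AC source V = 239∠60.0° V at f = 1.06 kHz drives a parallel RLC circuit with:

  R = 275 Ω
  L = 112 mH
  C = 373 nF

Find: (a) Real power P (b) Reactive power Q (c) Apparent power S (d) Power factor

Step 1 — Angular frequency: ω = 2π·f = 2π·1060 = 6660 rad/s.
Step 2 — Component impedances:
  R: Z = R = 275 Ω
  L: Z = jωL = j·6660·0.112 = 0 + j745.9 Ω
  C: Z = 1/(jωC) = -j/(ω·C) = 0 - j402.5 Ω
Step 3 — Parallel combination: 1/Z_total = 1/R + 1/L + 1/C; Z_total = 250.2 - j78.7 Ω = 262.3∠-17.5° Ω.
Step 4 — Source phasor: V = 239∠60.0° V = 119.5 + j207 V.
Step 5 — Current: I = V / Z = 0.1978 + j0.8893 A = 0.9111∠77.5° A.
Step 6 — Complex power: S = V·I* = 207.7 - j65.33 VA.
Step 7 — Real power: P = Re(S) = 207.7 W.
Step 8 — Reactive power: Q = Im(S) = -65.33 VAR.
Step 9 — Apparent power: |S| = 217.7 VA.
Step 10 — Power factor: PF = P/|S| = 0.9539 (leading).

(a) P = 207.7 W  (b) Q = -65.33 VAR  (c) S = 217.7 VA  (d) PF = 0.9539 (leading)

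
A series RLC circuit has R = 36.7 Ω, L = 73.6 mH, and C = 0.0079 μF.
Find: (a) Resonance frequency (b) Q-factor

Step 1 — Resonance condition Im(Z)=0 gives ω₀ = 1/√(LC).
Step 2 — ω₀ = 1/√(0.0736·7.9e-09) = 4.147e+04 rad/s.
Step 3 — f₀ = ω₀/(2π) = 6600 Hz.
Step 4 — Series Q: Q = ω₀L/R = 4.147e+04·0.0736/36.7 = 83.17.

(a) f₀ = 6600 Hz  (b) Q = 83.17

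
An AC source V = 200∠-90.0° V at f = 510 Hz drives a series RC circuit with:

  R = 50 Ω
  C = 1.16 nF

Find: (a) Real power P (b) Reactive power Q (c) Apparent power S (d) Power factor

Step 1 — Angular frequency: ω = 2π·f = 2π·510 = 3204 rad/s.
Step 2 — Component impedances:
  R: Z = R = 50 Ω
  C: Z = 1/(jωC) = -j/(ω·C) = 0 - j2.69e+05 Ω
Step 3 — Series combination: Z_total = R + C = 50 - j2.69e+05 Ω = 2.69e+05∠-90.0° Ω.
Step 4 — Source phasor: V = 200∠-90.0° V = 0 - j200 V.
Step 5 — Current: I = V / Z = 0.0007434 - j1.382e-07 A = 0.0007434∠-0.0° A.
Step 6 — Complex power: S = V·I* = 2.763e-05 - j0.1487 VA.
Step 7 — Real power: P = Re(S) = 2.763e-05 W.
Step 8 — Reactive power: Q = Im(S) = -0.1487 VAR.
Step 9 — Apparent power: |S| = 0.1487 VA.
Step 10 — Power factor: PF = P/|S| = 0.0001859 (leading).

(a) P = 2.763e-05 W  (b) Q = -0.1487 VAR  (c) S = 0.1487 VA  (d) PF = 0.0001859 (leading)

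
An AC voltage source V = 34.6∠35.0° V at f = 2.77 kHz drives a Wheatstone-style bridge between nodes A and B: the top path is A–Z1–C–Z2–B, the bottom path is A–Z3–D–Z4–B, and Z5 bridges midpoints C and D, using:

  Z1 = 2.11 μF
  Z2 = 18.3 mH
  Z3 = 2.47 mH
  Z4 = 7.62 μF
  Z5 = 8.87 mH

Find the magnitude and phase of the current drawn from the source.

Step 1 — Angular frequency: ω = 2π·f = 2π·2770 = 1.74e+04 rad/s.
Step 2 — Component impedances:
  Z1: Z = 1/(jωC) = -j/(ω·C) = 0 - j27.23 Ω
  Z2: Z = jωL = j·1.74e+04·0.0183 = 0 + j318.5 Ω
  Z3: Z = jωL = j·1.74e+04·0.00247 = 0 + j42.99 Ω
  Z4: Z = 1/(jωC) = -j/(ω·C) = 0 - j7.54 Ω
  Z5: Z = jωL = j·1.74e+04·0.00887 = 0 + j154.4 Ω
Step 3 — Bridge requires nodal analysis (the Z5 bridge couples midpoints C and D, so the two paths cannot be reduced to a simple series/parallel combination). Setting node B to ground and injecting 1 A at node A, the 3-node admittance system at A, C, D solves to V_A = Z_AB = 0 + j21.54 Ω = 21.54∠90.0° Ω.
Step 4 — Source phasor: V = 34.6∠35.0° V = 28.34 + j19.85 V.
Step 5 — Ohm's law: I = V / Z_total = (28.34 + j19.85) / (0 + j21.54) = 0.9212 - j1.316 A.
Step 6 — Convert to polar: |I| = 1.606 A, ∠I = -55.0°.

I = 1.606∠-55.0° A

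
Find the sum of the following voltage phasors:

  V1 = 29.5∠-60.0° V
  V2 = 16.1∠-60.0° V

Step 1 — Convert each phasor to rectangular form:
  V1 = 29.5·(cos(-60.0°) + j·sin(-60.0°)) = 14.75 - j25.55 V
  V2 = 16.1·(cos(-60.0°) + j·sin(-60.0°)) = 8.05 - j13.94 V
Step 2 — Sum components: V_total = 22.8 - j39.49 V.
Step 3 — Convert to polar: |V_total| = 45.6 V, ∠V_total = -60.0°.

V_total = 45.6∠-60.0° V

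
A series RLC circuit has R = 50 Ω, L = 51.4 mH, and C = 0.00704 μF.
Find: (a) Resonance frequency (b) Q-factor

Step 1 — Resonance condition Im(Z)=0 gives ω₀ = 1/√(LC).
Step 2 — ω₀ = 1/√(0.0514·7.04e-09) = 5.257e+04 rad/s.
Step 3 — f₀ = ω₀/(2π) = 8367 Hz.
Step 4 — Series Q: Q = ω₀L/R = 5.257e+04·0.0514/50 = 54.04.

(a) f₀ = 8367 Hz  (b) Q = 54.04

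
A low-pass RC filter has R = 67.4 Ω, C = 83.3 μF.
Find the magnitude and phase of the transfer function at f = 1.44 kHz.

Step 1 — Angular frequency: ω = 2π·1440 = 9048 rad/s.
Step 2 — Transfer function: H(jω) = 1/(1 + jωRC).
Step 3 — Denominator: 1 + jωRC = 1 + j·9048·67.4·8.33e-05 = 1 + j50.8.
Step 4 — H = 0.0003874 - j0.01968.
Step 5 — Magnitude: |H| = 0.01968 (-34.1 dB); phase: φ = -88.9°.

|H| = 0.01968 (-34.1 dB), φ = -88.9°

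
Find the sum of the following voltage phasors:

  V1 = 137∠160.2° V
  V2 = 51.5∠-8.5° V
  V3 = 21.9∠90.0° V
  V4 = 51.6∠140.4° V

Step 1 — Convert each phasor to rectangular form:
  V1 = 137·(cos(160.2°) + j·sin(160.2°)) = -128.9 + j46.41 V
  V2 = 51.5·(cos(-8.5°) + j·sin(-8.5°)) = 50.93 - j7.612 V
  V3 = 21.9·(cos(90.0°) + j·sin(90.0°)) = 0 + j21.9 V
  V4 = 51.6·(cos(140.4°) + j·sin(140.4°)) = -39.76 + j32.89 V
Step 2 — Sum components: V_total = -117.7 + j93.59 V.
Step 3 — Convert to polar: |V_total| = 150.4 V, ∠V_total = 141.5°.

V_total = 150.4∠141.5° V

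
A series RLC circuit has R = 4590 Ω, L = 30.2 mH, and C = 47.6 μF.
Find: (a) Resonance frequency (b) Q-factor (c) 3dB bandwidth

Step 1 — Resonance: ω₀ = 1/√(LC) = 1/√(0.0302·4.76e-05) = 834.1 rad/s.
Step 2 — f₀ = ω₀/(2π) = 132.7 Hz.
Step 3 — Series Q: Q = ω₀L/R = 834.1·0.0302/4590 = 0.005488.
Step 4 — Bandwidth: Δω = ω₀/Q = 1.52e+05 rad/s; BW = Δω/(2π) = 2.419e+04 Hz.

(a) f₀ = 132.7 Hz  (b) Q = 0.005488  (c) BW = 2.419e+04 Hz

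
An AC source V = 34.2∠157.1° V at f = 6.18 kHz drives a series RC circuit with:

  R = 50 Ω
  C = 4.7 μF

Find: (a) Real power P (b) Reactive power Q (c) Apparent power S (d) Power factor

Step 1 — Angular frequency: ω = 2π·f = 2π·6180 = 3.883e+04 rad/s.
Step 2 — Component impedances:
  R: Z = R = 50 Ω
  C: Z = 1/(jωC) = -j/(ω·C) = 0 - j5.479 Ω
Step 3 — Series combination: Z_total = R + C = 50 - j5.479 Ω = 50.3∠-6.3° Ω.
Step 4 — Source phasor: V = 34.2∠157.1° V = -31.5 + j13.31 V.
Step 5 — Current: I = V / Z = -0.6514 + j0.1948 A = 0.6799∠163.4° A.
Step 6 — Complex power: S = V·I* = 23.12 - j2.533 VA.
Step 7 — Real power: P = Re(S) = 23.12 W.
Step 8 — Reactive power: Q = Im(S) = -2.533 VAR.
Step 9 — Apparent power: |S| = 23.25 VA.
Step 10 — Power factor: PF = P/|S| = 0.994 (leading).

(a) P = 23.12 W  (b) Q = -2.533 VAR  (c) S = 23.25 VA  (d) PF = 0.994 (leading)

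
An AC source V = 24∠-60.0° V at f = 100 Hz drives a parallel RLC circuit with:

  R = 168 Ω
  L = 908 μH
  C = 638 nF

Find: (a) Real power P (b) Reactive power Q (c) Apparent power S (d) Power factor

Step 1 — Angular frequency: ω = 2π·f = 2π·100 = 628.3 rad/s.
Step 2 — Component impedances:
  R: Z = R = 168 Ω
  L: Z = jωL = j·628.3·0.000908 = 0 + j0.5705 Ω
  C: Z = 1/(jωC) = -j/(ω·C) = 0 - j2495 Ω
Step 3 — Parallel combination: 1/Z_total = 1/R + 1/L + 1/C; Z_total = 0.001938 + j0.5706 Ω = 0.5706∠89.8° Ω.
Step 4 — Source phasor: V = 24∠-60.0° V = 12 - j20.78 V.
Step 5 — Current: I = V / Z = -36.35 - j21.15 A = 42.06∠-149.8° A.
Step 6 — Complex power: S = V·I* = 3.429 + j1009 VA.
Step 7 — Real power: P = Re(S) = 3.429 W.
Step 8 — Reactive power: Q = Im(S) = 1009 VAR.
Step 9 — Apparent power: |S| = 1009 VA.
Step 10 — Power factor: PF = P/|S| = 0.003397 (lagging).

(a) P = 3.429 W  (b) Q = 1009 VAR  (c) S = 1009 VA  (d) PF = 0.003397 (lagging)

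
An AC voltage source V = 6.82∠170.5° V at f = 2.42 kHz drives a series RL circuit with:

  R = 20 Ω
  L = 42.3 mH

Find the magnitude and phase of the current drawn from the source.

Step 1 — Angular frequency: ω = 2π·f = 2π·2420 = 1.521e+04 rad/s.
Step 2 — Component impedances:
  R: Z = R = 20 Ω
  L: Z = jωL = j·1.521e+04·0.0423 = 0 + j643.2 Ω
Step 3 — Series combination: Z_total = R + L = 20 + j643.2 Ω = 643.5∠88.2° Ω.
Step 4 — Source phasor: V = 6.82∠170.5° V = -6.726 + j1.126 V.
Step 5 — Ohm's law: I = V / Z_total = (-6.726 + j1.126) / (20 + j643.2) = 0.001424 + j0.0105 A.
Step 6 — Convert to polar: |I| = 0.0106 A, ∠I = 82.3°.

I = 0.0106∠82.3° A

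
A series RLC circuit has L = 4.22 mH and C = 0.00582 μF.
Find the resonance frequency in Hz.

Step 1 — Resonance condition Im(Z)=0 gives ω₀ = 1/√(LC).
Step 2 — ω₀ = 1/√(0.00422·5.82e-09) = 2.018e+05 rad/s.
Step 3 — f₀ = ω₀/(2π) = 3.211e+04 Hz.

f₀ = 3.211e+04 Hz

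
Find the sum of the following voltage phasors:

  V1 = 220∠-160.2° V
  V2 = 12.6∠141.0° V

Step 1 — Convert each phasor to rectangular form:
  V1 = 220·(cos(-160.2°) + j·sin(-160.2°)) = -207 - j74.52 V
  V2 = 12.6·(cos(141.0°) + j·sin(141.0°)) = -9.792 + j7.929 V
Step 2 — Sum components: V_total = -216.8 - j66.59 V.
Step 3 — Convert to polar: |V_total| = 226.8 V, ∠V_total = -162.9°.

V_total = 226.8∠-162.9° V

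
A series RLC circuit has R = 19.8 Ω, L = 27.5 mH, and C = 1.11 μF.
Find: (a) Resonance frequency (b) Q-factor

Step 1 — Resonance condition Im(Z)=0 gives ω₀ = 1/√(LC).
Step 2 — ω₀ = 1/√(0.0275·1.11e-06) = 5724 rad/s.
Step 3 — f₀ = ω₀/(2π) = 910.9 Hz.
Step 4 — Series Q: Q = ω₀L/R = 5724·0.0275/19.8 = 7.949.

(a) f₀ = 910.9 Hz  (b) Q = 7.949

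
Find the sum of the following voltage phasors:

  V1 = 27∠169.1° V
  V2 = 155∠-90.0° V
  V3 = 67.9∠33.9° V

Step 1 — Convert each phasor to rectangular form:
  V1 = 27·(cos(169.1°) + j·sin(169.1°)) = -26.51 + j5.106 V
  V2 = 155·(cos(-90.0°) + j·sin(-90.0°)) = 0 - j155 V
  V3 = 67.9·(cos(33.9°) + j·sin(33.9°)) = 56.36 + j37.87 V
Step 2 — Sum components: V_total = 29.84 - j112 V.
Step 3 — Convert to polar: |V_total| = 115.9 V, ∠V_total = -75.1°.

V_total = 115.9∠-75.1° V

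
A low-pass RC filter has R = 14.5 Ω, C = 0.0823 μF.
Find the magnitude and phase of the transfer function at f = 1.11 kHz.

Step 1 — Angular frequency: ω = 2π·1110 = 6974 rad/s.
Step 2 — Transfer function: H(jω) = 1/(1 + jωRC).
Step 3 — Denominator: 1 + jωRC = 1 + j·6974·14.5·8.23e-08 = 1 + j0.008323.
Step 4 — H = 0.9999 - j0.008322.
Step 5 — Magnitude: |H| = 1 (-0.0 dB); phase: φ = -0.5°.

|H| = 1 (-0.0 dB), φ = -0.5°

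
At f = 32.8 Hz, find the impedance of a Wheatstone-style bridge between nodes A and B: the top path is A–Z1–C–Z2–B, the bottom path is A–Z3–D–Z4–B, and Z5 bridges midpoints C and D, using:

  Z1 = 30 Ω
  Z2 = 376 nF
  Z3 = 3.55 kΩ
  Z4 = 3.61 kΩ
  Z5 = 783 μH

Step 1 — Angular frequency: ω = 2π·f = 2π·32.8 = 206.1 rad/s.
Step 2 — Component impedances:
  Z1: Z = R = 30 Ω
  Z2: Z = 1/(jωC) = -j/(ω·C) = 0 - j1.291e+04 Ω
  Z3: Z = R = 3550 Ω
  Z4: Z = R = 3610 Ω
  Z5: Z = jωL = j·206.1·0.000783 = 0 + j0.1614 Ω
Step 3 — Bridge requires nodal analysis (the Z5 bridge couples midpoints C and D, so the two paths cannot be reduced to a simple series/parallel combination). Setting node B to ground and injecting 1 A at node A, the 3-node admittance system at A, C, D solves to V_A = Z_AB = 3378 - j936.4 Ω = 3505∠-15.5° Ω.

Z = 3378 - j936.4 Ω = 3505∠-15.5° Ω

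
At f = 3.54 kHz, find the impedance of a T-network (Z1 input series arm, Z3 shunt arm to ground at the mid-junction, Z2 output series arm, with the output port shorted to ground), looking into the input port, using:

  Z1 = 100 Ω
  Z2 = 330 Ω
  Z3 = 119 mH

Step 1 — Angular frequency: ω = 2π·f = 2π·3540 = 2.224e+04 rad/s.
Step 2 — Component impedances:
  Z1: Z = R = 100 Ω
  Z2: Z = R = 330 Ω
  Z3: Z = jωL = j·2.224e+04·0.119 = 0 + j2647 Ω
Step 3 — With the output port shorted to ground, the output series arm Z2 runs from the junction to ground; the shunt arm Z3 also runs from the junction to ground. They appear in parallel: Z3 || Z2 = 324.9 + j40.51 Ω.
Step 4 — Series with input arm Z1: Z_in = Z1 + (Z3 || Z2) = 424.9 + j40.51 Ω = 426.9∠5.4° Ω.

Z = 424.9 + j40.51 Ω = 426.9∠5.4° Ω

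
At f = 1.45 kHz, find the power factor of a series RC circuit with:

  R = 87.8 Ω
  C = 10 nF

Step 1 — Angular frequency: ω = 2π·f = 2π·1450 = 9111 rad/s.
Step 2 — Component impedances:
  R: Z = R = 87.8 Ω
  C: Z = 1/(jωC) = -j/(ω·C) = 0 - j1.098e+04 Ω
Step 3 — Series combination: Z_total = R + C = 87.8 - j1.098e+04 Ω = 1.098e+04∠-89.5° Ω.
Step 4 — Power factor: PF = cos(φ) = Re(Z)/|Z| = 87.8/10977 = 0.007999.
Step 5 — Type: Im(Z) = -1.098e+04 ⇒ leading (phase φ = -89.5°).

PF = 0.007999 (leading, φ = -89.5°)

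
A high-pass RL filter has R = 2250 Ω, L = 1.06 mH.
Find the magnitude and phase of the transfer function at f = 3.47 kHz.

Step 1 — Angular frequency: ω = 2π·3470 = 2.18e+04 rad/s.
Step 2 — Transfer function: H(jω) = jωL/(R + jωL).
Step 3 — Numerator jωL = j·23.11; denominator R + jωL = 2250 + j23.11.
Step 4 — H = 0.0001055 + j0.01027.
Step 5 — Magnitude: |H| = 0.01027 (-39.8 dB); phase: φ = 89.4°.

|H| = 0.01027 (-39.8 dB), φ = 89.4°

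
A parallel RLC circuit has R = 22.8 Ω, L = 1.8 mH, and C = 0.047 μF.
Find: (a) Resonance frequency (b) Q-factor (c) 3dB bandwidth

Step 1 — Resonance: ω₀ = 1/√(LC) = 1/√(0.0018·4.7e-08) = 1.087e+05 rad/s.
Step 2 — f₀ = ω₀/(2π) = 1.73e+04 Hz.
Step 3 — Parallel Q: Q = R/(ω₀L) = 22.8/(1.087e+05·0.0018) = 0.1165.
Step 4 — Bandwidth: Δω = ω₀/Q = 9.332e+05 rad/s; BW = Δω/(2π) = 1.485e+05 Hz.

(a) f₀ = 1.73e+04 Hz  (b) Q = 0.1165  (c) BW = 1.485e+05 Hz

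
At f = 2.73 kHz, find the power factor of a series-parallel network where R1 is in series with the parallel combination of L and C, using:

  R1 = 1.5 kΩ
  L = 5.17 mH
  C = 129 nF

Step 1 — Angular frequency: ω = 2π·f = 2π·2730 = 1.715e+04 rad/s.
Step 2 — Component impedances:
  R1: Z = R = 1500 Ω
  L: Z = jωL = j·1.715e+04·0.00517 = 0 + j88.68 Ω
  C: Z = 1/(jωC) = -j/(ω·C) = 0 - j451.9 Ω
Step 3 — Parallel branch: L || C = 1/(1/L + 1/C) = 0 + j110.3 Ω.
Step 4 — Series with R1: Z_total = R1 + (L || C) = 1500 + j110.3 Ω = 1504∠4.2° Ω.
Step 5 — Power factor: PF = cos(φ) = Re(Z)/|Z| = 1500/1504 = 0.9973.
Step 6 — Type: Im(Z) = 110.3 ⇒ lagging (phase φ = 4.2°).

PF = 0.9973 (lagging, φ = 4.2°)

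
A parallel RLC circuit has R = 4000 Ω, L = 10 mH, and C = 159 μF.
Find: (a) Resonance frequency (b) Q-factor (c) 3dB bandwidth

Step 1 — Resonance: ω₀ = 1/√(LC) = 1/√(0.01·0.000159) = 793.1 rad/s.
Step 2 — f₀ = ω₀/(2π) = 126.2 Hz.
Step 3 — Parallel Q: Q = R/(ω₀L) = 4000/(793.1·0.01) = 504.4.
Step 4 — Bandwidth: Δω = ω₀/Q = 1.572 rad/s; BW = Δω/(2π) = 0.2502 Hz.

(a) f₀ = 126.2 Hz  (b) Q = 504.4  (c) BW = 0.2502 Hz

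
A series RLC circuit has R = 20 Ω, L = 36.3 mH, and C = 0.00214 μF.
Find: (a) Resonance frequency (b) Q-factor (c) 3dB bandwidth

Step 1 — Resonance: ω₀ = 1/√(LC) = 1/√(0.0363·2.14e-09) = 1.135e+05 rad/s.
Step 2 — f₀ = ω₀/(2π) = 1.806e+04 Hz.
Step 3 — Series Q: Q = ω₀L/R = 1.135e+05·0.0363/20 = 205.9.
Step 4 — Bandwidth: Δω = ω₀/Q = 551 rad/s; BW = Δω/(2π) = 87.69 Hz.

(a) f₀ = 1.806e+04 Hz  (b) Q = 205.9  (c) BW = 87.69 Hz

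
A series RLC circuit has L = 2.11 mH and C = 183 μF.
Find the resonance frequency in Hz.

Step 1 — Resonance condition Im(Z)=0 gives ω₀ = 1/√(LC).
Step 2 — ω₀ = 1/√(0.00211·0.000183) = 1609 rad/s.
Step 3 — f₀ = ω₀/(2π) = 256.1 Hz.

f₀ = 256.1 Hz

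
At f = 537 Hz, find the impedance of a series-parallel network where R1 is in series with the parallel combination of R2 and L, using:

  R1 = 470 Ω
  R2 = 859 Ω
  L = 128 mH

Step 1 — Angular frequency: ω = 2π·f = 2π·537 = 3374 rad/s.
Step 2 — Component impedances:
  R1: Z = R = 470 Ω
  R2: Z = R = 859 Ω
  L: Z = jωL = j·3374·0.128 = 0 + j431.9 Ω
Step 3 — Parallel branch: R2 || L = 1/(1/R2 + 1/L) = 173.3 + j344.7 Ω.
Step 4 — Series with R1: Z_total = R1 + (R2 || L) = 643.3 + j344.7 Ω = 729.9∠28.2° Ω.

Z = 643.3 + j344.7 Ω = 729.9∠28.2° Ω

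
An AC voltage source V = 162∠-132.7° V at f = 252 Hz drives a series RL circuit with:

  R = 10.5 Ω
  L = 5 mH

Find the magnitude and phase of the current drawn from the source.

Step 1 — Angular frequency: ω = 2π·f = 2π·252 = 1583 rad/s.
Step 2 — Component impedances:
  R: Z = R = 10.5 Ω
  L: Z = jωL = j·1583·0.005 = 0 + j7.917 Ω
Step 3 — Series combination: Z_total = R + L = 10.5 + j7.917 Ω = 13.15∠37.0° Ω.
Step 4 — Source phasor: V = 162∠-132.7° V = -109.9 - j119.1 V.
Step 5 — Ohm's law: I = V / Z_total = (-109.9 - j119.1) / (10.5 + j7.917) = -12.12 - j2.199 A.
Step 6 — Convert to polar: |I| = 12.32 A, ∠I = -169.7°.

I = 12.32∠-169.7° A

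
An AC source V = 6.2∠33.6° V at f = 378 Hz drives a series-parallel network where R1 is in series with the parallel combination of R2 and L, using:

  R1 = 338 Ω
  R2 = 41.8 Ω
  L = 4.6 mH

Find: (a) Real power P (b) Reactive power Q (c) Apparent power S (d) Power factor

Step 1 — Angular frequency: ω = 2π·f = 2π·378 = 2375 rad/s.
Step 2 — Component impedances:
  R1: Z = R = 338 Ω
  R2: Z = R = 41.8 Ω
  L: Z = jωL = j·2375·0.0046 = 0 + j10.93 Ω
Step 3 — Parallel branch: R2 || L = 1/(1/R2 + 1/L) = 2.673 + j10.23 Ω.
Step 4 — Series with R1: Z_total = R1 + (R2 || L) = 340.7 + j10.23 Ω = 340.8∠1.7° Ω.
Step 5 — Source phasor: V = 6.2∠33.6° V = 5.164 + j3.431 V.
Step 6 — Current: I = V / Z = 0.01545 + j0.009608 A = 0.01819∠31.9° A.
Step 7 — Complex power: S = V·I* = 0.1127 + j0.003384 VA.
Step 8 — Real power: P = Re(S) = 0.1127 W.
Step 9 — Reactive power: Q = Im(S) = 0.003384 VAR.
Step 10 — Apparent power: |S| = 0.1128 VA.
Step 11 — Power factor: PF = P/|S| = 0.9995 (lagging).

(a) P = 0.1127 W  (b) Q = 0.003384 VAR  (c) S = 0.1128 VA  (d) PF = 0.9995 (lagging)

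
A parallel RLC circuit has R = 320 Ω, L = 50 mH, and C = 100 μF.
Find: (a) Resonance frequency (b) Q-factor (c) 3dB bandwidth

Step 1 — Resonance: ω₀ = 1/√(LC) = 1/√(0.05·0.0001) = 447.2 rad/s.
Step 2 — f₀ = ω₀/(2π) = 71.18 Hz.
Step 3 — Parallel Q: Q = R/(ω₀L) = 320/(447.2·0.05) = 14.31.
Step 4 — Bandwidth: Δω = ω₀/Q = 31.25 rad/s; BW = Δω/(2π) = 4.974 Hz.

(a) f₀ = 71.18 Hz  (b) Q = 14.31  (c) BW = 4.974 Hz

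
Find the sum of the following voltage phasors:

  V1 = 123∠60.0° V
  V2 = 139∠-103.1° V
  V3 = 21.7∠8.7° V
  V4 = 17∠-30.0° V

Step 1 — Convert each phasor to rectangular form:
  V1 = 123·(cos(60.0°) + j·sin(60.0°)) = 61.5 + j106.5 V
  V2 = 139·(cos(-103.1°) + j·sin(-103.1°)) = -31.5 - j135.4 V
  V3 = 21.7·(cos(8.7°) + j·sin(8.7°)) = 21.45 + j3.282 V
  V4 = 17·(cos(-30.0°) + j·sin(-30.0°)) = 14.72 - j8.5 V
Step 2 — Sum components: V_total = 66.17 - j34.08 V.
Step 3 — Convert to polar: |V_total| = 74.43 V, ∠V_total = -27.3°.

V_total = 74.43∠-27.3° V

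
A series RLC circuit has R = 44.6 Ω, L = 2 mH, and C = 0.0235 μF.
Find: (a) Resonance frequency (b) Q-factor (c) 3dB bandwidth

Step 1 — Resonance condition Im(Z)=0 gives ω₀ = 1/√(LC).
Step 2 — ω₀ = 1/√(0.002·2.35e-08) = 1.459e+05 rad/s.
Step 3 — f₀ = ω₀/(2π) = 2.322e+04 Hz.
Step 4 — Series Q: Q = ω₀L/R = 1.459e+05·0.002/44.6 = 6.541.
Step 5 — 3dB bandwidth: Δω = ω₀/Q = 2.23e+04 rad/s; BW = Δω/(2π) = 3549 Hz.

(a) f₀ = 2.322e+04 Hz  (b) Q = 6.541  (c) BW = 3549 Hz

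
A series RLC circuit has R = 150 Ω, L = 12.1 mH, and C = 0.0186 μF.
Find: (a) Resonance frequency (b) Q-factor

Step 1 — Resonance condition Im(Z)=0 gives ω₀ = 1/√(LC).
Step 2 — ω₀ = 1/√(0.0121·1.86e-08) = 6.666e+04 rad/s.
Step 3 — f₀ = ω₀/(2π) = 1.061e+04 Hz.
Step 4 — Series Q: Q = ω₀L/R = 6.666e+04·0.0121/150 = 5.377.

(a) f₀ = 1.061e+04 Hz  (b) Q = 5.377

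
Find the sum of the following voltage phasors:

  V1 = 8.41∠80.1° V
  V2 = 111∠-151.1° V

Step 1 — Convert each phasor to rectangular form:
  V1 = 8.41·(cos(80.1°) + j·sin(80.1°)) = 1.446 + j8.285 V
  V2 = 111·(cos(-151.1°) + j·sin(-151.1°)) = -97.18 - j53.64 V
Step 2 — Sum components: V_total = -95.73 - j45.36 V.
Step 3 — Convert to polar: |V_total| = 105.9 V, ∠V_total = -154.6°.

V_total = 105.9∠-154.6° V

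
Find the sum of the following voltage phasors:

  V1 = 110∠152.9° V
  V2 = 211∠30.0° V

Step 1 — Convert each phasor to rectangular form:
  V1 = 110·(cos(152.9°) + j·sin(152.9°)) = -97.92 + j50.11 V
  V2 = 211·(cos(30.0°) + j·sin(30.0°)) = 182.7 + j105.5 V
Step 2 — Sum components: V_total = 84.81 + j155.6 V.
Step 3 — Convert to polar: |V_total| = 177.2 V, ∠V_total = 61.4°.

V_total = 177.2∠61.4° V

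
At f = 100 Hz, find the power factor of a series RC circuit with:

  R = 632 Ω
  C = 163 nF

Step 1 — Angular frequency: ω = 2π·f = 2π·100 = 628.3 rad/s.
Step 2 — Component impedances:
  R: Z = R = 632 Ω
  C: Z = 1/(jωC) = -j/(ω·C) = 0 - j9764 Ω
Step 3 — Series combination: Z_total = R + C = 632 - j9764 Ω = 9785∠-86.3° Ω.
Step 4 — Power factor: PF = cos(φ) = Re(Z)/|Z| = 632/9785 = 0.06459.
Step 5 — Type: Im(Z) = -9764 ⇒ leading (phase φ = -86.3°).

PF = 0.06459 (leading, φ = -86.3°)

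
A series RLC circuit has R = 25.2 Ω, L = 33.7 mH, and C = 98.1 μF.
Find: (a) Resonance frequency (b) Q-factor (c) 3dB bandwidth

Step 1 — Resonance condition Im(Z)=0 gives ω₀ = 1/√(LC).
Step 2 — ω₀ = 1/√(0.0337·9.81e-05) = 550 rad/s.
Step 3 — f₀ = ω₀/(2π) = 87.53 Hz.
Step 4 — Series Q: Q = ω₀L/R = 550·0.0337/25.2 = 0.7355.
Step 5 — 3dB bandwidth: Δω = ω₀/Q = 747.8 rad/s; BW = Δω/(2π) = 119 Hz.

(a) f₀ = 87.53 Hz  (b) Q = 0.7355  (c) BW = 119 Hz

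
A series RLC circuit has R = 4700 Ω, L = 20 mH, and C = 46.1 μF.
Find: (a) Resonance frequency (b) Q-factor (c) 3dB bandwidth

Step 1 — Resonance: ω₀ = 1/√(LC) = 1/√(0.02·4.61e-05) = 1041 rad/s.
Step 2 — f₀ = ω₀/(2π) = 165.8 Hz.
Step 3 — Series Q: Q = ω₀L/R = 1041·0.02/4700 = 0.004432.
Step 4 — Bandwidth: Δω = ω₀/Q = 2.35e+05 rad/s; BW = Δω/(2π) = 3.74e+04 Hz.

(a) f₀ = 165.8 Hz  (b) Q = 0.004432  (c) BW = 3.74e+04 Hz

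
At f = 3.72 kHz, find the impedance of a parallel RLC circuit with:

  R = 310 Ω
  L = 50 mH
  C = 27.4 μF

Step 1 — Angular frequency: ω = 2π·f = 2π·3720 = 2.337e+04 rad/s.
Step 2 — Component impedances:
  R: Z = R = 310 Ω
  L: Z = jωL = j·2.337e+04·0.05 = 0 + j1169 Ω
  C: Z = 1/(jωC) = -j/(ω·C) = 0 - j1.561 Ω
Step 3 — Parallel combination: 1/Z_total = 1/R + 1/L + 1/C; Z_total = 0.007886 - j1.563 Ω = 1.564∠-89.7° Ω.

Z = 0.007886 - j1.563 Ω = 1.564∠-89.7° Ω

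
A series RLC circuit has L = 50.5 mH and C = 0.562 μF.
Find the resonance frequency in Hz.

Step 1 — Resonance condition Im(Z)=0 gives ω₀ = 1/√(LC).
Step 2 — ω₀ = 1/√(0.0505·5.62e-07) = 5936 rad/s.
Step 3 — f₀ = ω₀/(2π) = 944.7 Hz.

f₀ = 944.7 Hz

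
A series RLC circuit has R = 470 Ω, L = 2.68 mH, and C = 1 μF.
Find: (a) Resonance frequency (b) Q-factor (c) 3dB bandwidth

Step 1 — Resonance: ω₀ = 1/√(LC) = 1/√(0.00268·1e-06) = 1.932e+04 rad/s.
Step 2 — f₀ = ω₀/(2π) = 3074 Hz.
Step 3 — Series Q: Q = ω₀L/R = 1.932e+04·0.00268/470 = 0.1101.
Step 4 — Bandwidth: Δω = ω₀/Q = 1.754e+05 rad/s; BW = Δω/(2π) = 2.791e+04 Hz.

(a) f₀ = 3074 Hz  (b) Q = 0.1101  (c) BW = 2.791e+04 Hz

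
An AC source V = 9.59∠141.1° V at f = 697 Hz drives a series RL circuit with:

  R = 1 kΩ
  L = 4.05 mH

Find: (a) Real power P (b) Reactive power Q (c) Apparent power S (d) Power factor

Step 1 — Angular frequency: ω = 2π·f = 2π·697 = 4379 rad/s.
Step 2 — Component impedances:
  R: Z = R = 1000 Ω
  L: Z = jωL = j·4379·0.00405 = 0 + j17.74 Ω
Step 3 — Series combination: Z_total = R + L = 1000 + j17.74 Ω = 1000∠1.0° Ω.
Step 4 — Source phasor: V = 9.59∠141.1° V = -7.463 + j6.022 V.
Step 5 — Current: I = V / Z = -0.007354 + j0.006153 A = 0.009588∠140.1° A.
Step 6 — Complex power: S = V·I* = 0.09194 + j0.001631 VA.
Step 7 — Real power: P = Re(S) = 0.09194 W.
Step 8 — Reactive power: Q = Im(S) = 0.001631 VAR.
Step 9 — Apparent power: |S| = 0.09195 VA.
Step 10 — Power factor: PF = P/|S| = 0.9998 (lagging).

(a) P = 0.09194 W  (b) Q = 0.001631 VAR  (c) S = 0.09195 VA  (d) PF = 0.9998 (lagging)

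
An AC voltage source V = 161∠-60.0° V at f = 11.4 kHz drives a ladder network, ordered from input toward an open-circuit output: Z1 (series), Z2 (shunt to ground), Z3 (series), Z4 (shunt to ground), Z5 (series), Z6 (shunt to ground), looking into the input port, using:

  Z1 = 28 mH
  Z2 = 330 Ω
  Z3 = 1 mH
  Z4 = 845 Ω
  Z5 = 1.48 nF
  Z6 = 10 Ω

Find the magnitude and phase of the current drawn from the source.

Step 1 — Angular frequency: ω = 2π·f = 2π·1.14e+04 = 7.163e+04 rad/s.
Step 2 — Component impedances:
  Z1: Z = jωL = j·7.163e+04·0.028 = 0 + j2006 Ω
  Z2: Z = R = 330 Ω
  Z3: Z = jωL = j·7.163e+04·0.001 = 0 + j71.63 Ω
  Z4: Z = R = 845 Ω
  Z5: Z = 1/(jωC) = -j/(ω·C) = 0 - j9433 Ω
  Z6: Z = R = 10 Ω
Step 3 — Ladder network (open output): work backward from the far end, alternating series and parallel combinations. Z_in = 236.8 + j2005 Ω = 2019∠83.3° Ω.
Step 4 — Source phasor: V = 161∠-60.0° V = 80.5 - j139.4 V.
Step 5 — Ohm's law: I = V / Z_total = (80.5 - j139.4) / (236.8 + j2005) = -0.0639 - j0.04769 A.
Step 6 — Convert to polar: |I| = 0.07973 A, ∠I = -143.3°.

I = 0.07973∠-143.3° A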